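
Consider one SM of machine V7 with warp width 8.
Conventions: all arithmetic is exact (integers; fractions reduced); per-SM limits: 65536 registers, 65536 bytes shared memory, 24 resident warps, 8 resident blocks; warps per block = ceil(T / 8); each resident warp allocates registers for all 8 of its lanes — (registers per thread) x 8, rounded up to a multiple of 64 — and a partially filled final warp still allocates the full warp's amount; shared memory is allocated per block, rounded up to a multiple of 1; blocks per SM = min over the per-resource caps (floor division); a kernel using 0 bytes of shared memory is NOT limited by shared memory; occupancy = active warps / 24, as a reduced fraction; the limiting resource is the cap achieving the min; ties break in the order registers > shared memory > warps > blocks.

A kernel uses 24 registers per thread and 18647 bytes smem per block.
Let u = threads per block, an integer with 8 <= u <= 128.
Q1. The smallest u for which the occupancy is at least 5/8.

Answer: u = 33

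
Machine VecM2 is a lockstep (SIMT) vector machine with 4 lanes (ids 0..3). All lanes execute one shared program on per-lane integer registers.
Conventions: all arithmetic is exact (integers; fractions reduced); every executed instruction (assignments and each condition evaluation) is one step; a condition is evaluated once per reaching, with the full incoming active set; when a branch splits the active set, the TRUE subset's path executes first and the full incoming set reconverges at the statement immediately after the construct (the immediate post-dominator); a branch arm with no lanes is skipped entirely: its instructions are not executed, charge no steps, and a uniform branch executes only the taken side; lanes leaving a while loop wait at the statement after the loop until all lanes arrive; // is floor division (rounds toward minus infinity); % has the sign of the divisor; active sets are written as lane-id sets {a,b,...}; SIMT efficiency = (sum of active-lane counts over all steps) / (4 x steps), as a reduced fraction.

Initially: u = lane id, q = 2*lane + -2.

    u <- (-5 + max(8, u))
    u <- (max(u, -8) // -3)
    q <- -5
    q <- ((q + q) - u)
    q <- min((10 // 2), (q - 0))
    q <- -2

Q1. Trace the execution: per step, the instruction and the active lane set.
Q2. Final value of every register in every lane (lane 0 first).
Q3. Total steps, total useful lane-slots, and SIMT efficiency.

step 0: u <- (-5 + max(8, u))        {0,1,2,3}
step 1: u <- (max(u, -8) // -3)      {0,1,2,3}
step 2: q <- -5                      {0,1,2,3}
step 3: q <- ((q + q) - u)           {0,1,2,3}
step 4: q <- min((10 // 2), (q - 0)) {0,1,2,3}
step 5: q <- -2                      {0,1,2,3}

Answer: 6 steps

u: -1,-1,-1,-1
q: -2,-2,-2,-2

steps = 6; useful = 24; efficiency = 24/24 = 1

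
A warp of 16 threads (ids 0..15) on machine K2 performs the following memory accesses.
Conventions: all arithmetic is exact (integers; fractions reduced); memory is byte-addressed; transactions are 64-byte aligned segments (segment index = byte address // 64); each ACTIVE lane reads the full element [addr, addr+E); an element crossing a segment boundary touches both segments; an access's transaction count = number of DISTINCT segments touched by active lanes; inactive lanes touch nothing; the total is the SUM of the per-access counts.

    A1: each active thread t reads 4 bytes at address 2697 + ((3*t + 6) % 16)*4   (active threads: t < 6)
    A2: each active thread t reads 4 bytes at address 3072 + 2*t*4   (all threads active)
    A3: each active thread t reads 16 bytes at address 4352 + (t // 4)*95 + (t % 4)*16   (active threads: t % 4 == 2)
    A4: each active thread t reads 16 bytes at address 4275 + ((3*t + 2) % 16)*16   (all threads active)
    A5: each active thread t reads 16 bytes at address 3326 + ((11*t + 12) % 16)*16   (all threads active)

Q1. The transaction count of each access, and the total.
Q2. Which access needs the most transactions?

A1: 2 transactions
A2: 2 transactions
A3: 6 transactions
A4: 5 transactions
A5: 5 transactions

Answer: 2,2,6,5,5; total 20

Answer: A3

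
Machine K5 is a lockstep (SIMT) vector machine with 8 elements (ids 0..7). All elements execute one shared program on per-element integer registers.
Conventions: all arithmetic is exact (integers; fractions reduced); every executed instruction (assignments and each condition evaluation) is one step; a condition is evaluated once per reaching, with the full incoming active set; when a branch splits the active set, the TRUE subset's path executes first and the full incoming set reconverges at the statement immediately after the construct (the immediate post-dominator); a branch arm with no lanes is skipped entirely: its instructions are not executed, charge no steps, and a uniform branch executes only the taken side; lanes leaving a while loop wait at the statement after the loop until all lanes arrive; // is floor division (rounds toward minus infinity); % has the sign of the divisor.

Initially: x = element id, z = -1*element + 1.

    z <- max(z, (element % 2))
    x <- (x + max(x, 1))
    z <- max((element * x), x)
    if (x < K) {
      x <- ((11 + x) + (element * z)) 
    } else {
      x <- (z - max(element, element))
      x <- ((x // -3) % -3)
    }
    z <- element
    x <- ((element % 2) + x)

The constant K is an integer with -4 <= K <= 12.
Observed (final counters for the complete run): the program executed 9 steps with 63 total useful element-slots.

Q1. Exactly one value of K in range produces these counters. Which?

Answer: K = 2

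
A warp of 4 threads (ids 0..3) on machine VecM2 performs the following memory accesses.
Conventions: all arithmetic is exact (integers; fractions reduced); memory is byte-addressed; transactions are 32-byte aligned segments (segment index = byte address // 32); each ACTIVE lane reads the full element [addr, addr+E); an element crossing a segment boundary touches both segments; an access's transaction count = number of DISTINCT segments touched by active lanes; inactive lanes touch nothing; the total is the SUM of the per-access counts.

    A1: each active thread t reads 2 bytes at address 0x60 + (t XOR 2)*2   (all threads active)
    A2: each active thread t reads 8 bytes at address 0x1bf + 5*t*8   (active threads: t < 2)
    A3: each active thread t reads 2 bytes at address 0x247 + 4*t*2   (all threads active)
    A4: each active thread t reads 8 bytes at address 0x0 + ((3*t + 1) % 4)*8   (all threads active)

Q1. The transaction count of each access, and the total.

A1: 1 transaction
A2: 3 transactions
A3: 2 transactions
A4: 1 transaction

Answer: 1,3,2,1; total 7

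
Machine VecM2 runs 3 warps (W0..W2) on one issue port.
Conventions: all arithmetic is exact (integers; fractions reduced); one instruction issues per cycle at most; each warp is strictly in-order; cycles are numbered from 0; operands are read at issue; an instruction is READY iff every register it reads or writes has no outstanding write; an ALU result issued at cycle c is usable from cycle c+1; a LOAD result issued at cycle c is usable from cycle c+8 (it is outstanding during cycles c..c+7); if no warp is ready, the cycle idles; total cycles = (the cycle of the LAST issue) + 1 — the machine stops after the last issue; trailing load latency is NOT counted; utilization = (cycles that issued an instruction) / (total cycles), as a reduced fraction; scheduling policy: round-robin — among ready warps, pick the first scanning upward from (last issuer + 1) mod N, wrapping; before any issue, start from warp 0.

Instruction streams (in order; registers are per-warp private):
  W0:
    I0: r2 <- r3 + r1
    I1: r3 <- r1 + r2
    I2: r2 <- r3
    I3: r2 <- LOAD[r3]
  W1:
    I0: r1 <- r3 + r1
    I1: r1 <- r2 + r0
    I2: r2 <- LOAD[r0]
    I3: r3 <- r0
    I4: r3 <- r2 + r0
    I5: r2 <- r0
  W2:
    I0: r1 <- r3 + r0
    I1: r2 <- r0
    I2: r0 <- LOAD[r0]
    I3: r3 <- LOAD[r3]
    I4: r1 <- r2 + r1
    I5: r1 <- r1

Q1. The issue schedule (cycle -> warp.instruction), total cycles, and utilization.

cycle 0: W0.I0
cycle 1: W1.I0
cycle 2: W2.I0
cycle 3: W0.I1
cycle 4: W1.I1
cycle 5: W2.I1
cycle 6: W0.I2
cycle 7: W1.I2
cycle 8: W2.I2
cycle 9: W0.I3
cycle 10: W1.I3
cycle 11: W2.I3
cycle 12: W2.I4
cycle 13: W2.I5
cycle 14: idle
cycle 15: W1.I4
cycle 16: W1.I5

Answer: 17 cycles, utilization 16/17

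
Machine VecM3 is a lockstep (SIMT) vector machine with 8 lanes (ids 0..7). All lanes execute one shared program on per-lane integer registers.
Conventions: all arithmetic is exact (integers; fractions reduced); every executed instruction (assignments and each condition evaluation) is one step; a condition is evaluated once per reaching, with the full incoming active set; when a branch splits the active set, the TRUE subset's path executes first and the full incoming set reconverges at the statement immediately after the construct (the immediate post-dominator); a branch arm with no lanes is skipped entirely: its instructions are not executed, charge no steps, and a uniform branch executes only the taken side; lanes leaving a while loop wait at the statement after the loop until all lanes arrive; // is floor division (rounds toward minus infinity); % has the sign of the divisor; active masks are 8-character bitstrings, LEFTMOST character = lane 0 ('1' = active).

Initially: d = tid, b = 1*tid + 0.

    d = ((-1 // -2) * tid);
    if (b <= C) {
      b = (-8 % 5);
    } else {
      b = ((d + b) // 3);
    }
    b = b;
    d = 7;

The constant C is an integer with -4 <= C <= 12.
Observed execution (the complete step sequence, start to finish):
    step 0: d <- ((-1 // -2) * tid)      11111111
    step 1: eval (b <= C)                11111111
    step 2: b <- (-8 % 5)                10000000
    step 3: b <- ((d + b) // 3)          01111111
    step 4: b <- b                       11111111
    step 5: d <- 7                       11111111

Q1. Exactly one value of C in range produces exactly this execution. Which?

Answer: C = 0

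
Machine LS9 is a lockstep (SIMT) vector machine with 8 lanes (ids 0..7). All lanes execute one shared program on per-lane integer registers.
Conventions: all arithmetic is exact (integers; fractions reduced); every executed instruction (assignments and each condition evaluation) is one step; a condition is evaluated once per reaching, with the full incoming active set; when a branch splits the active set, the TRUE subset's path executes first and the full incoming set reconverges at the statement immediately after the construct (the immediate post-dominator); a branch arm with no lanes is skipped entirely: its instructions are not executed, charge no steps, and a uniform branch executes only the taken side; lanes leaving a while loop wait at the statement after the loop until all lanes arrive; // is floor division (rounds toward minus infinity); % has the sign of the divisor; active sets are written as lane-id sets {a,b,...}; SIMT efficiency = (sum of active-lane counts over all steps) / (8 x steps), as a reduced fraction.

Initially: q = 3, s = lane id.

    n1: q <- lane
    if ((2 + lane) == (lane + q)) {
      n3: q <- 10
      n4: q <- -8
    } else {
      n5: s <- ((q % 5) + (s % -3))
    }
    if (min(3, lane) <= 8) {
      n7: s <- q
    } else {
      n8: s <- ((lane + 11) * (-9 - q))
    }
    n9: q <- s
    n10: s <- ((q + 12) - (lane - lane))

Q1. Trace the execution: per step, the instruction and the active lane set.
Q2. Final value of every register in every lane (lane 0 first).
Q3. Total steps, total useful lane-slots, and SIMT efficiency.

step 0: q <- lane                    {0,1,2,3,4,5,6,7}
step 1: eval ((2 + lane) == (lane + q)) {0,1,2,3,4,5,6,7}
step 2: q <- 10                      {2}
step 3: q <- -8                      {2}
step 4: s <- ((q % 5) + (s % -3))    {0,1,3,4,5,6,7}
step 5: eval (min(3, lane) <= 8)     {0,1,2,3,4,5,6,7}
step 6: s <- q                       {0,1,2,3,4,5,6,7}
step 7: q <- s                       {0,1,2,3,4,5,6,7}
step 8: s <- ((q + 12) - (lane - lane)) {0,1,2,3,4,5,6,7}

Answer: 9 steps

q: 0,1,-8,3,4,5,6,7
s: 12,13,4,15,16,17,18,19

steps = 9; useful = 57; efficiency = 57/72 = 19/24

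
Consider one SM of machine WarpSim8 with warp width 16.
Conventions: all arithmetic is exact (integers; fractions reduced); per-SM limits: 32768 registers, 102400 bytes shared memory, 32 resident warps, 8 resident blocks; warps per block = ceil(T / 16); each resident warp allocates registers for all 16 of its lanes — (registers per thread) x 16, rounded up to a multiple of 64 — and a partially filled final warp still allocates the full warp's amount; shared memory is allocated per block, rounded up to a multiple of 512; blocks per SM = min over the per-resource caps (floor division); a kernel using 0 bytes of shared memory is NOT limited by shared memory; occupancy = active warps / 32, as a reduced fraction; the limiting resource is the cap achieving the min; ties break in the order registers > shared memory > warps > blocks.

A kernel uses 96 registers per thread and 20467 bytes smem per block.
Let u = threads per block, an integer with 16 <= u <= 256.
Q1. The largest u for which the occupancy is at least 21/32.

Answer: u = 112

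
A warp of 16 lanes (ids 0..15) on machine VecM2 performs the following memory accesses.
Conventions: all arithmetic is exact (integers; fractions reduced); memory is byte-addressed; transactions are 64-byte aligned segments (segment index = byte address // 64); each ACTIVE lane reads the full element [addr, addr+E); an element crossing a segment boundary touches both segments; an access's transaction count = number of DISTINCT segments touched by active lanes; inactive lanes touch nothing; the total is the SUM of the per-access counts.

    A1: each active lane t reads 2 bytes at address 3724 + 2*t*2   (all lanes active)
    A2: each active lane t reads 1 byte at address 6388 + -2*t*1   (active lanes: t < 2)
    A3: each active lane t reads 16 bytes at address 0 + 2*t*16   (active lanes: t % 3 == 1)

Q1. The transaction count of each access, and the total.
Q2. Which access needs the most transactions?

A1: 2 transactions
A2: 1 transaction
A3: 5 transactions

Answer: 2,1,5; total 8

Answer: A3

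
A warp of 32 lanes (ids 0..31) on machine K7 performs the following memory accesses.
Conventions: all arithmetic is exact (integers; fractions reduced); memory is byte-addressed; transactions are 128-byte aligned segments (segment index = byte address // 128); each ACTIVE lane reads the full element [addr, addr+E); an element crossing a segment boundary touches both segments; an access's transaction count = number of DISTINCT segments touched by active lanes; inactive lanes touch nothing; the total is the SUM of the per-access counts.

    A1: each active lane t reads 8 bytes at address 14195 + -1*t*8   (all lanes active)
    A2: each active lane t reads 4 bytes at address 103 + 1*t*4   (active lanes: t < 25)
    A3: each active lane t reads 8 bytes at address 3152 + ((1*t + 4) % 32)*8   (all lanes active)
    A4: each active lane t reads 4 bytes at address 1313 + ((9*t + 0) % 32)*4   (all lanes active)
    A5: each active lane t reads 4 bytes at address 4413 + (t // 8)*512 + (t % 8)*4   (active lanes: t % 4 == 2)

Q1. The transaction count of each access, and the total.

A1: 3 transactions
A2: 2 transactions
A3: 3 transactions
A4: 2 transactions
A5: 4 transactions

Answer: 3,2,3,2,4; total 14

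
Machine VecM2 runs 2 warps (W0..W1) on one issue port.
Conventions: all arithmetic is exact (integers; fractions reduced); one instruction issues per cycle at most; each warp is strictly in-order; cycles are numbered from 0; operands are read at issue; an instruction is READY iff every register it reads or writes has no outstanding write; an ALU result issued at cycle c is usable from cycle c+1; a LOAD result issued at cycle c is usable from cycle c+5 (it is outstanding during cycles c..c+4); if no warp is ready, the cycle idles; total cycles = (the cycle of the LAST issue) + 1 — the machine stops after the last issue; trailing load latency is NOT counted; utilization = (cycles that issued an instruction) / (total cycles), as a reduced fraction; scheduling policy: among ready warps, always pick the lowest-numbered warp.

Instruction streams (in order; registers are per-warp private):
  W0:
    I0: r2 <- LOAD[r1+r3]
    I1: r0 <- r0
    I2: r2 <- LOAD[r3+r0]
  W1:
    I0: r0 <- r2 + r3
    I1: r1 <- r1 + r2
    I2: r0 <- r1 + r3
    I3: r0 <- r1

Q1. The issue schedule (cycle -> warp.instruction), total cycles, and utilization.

cycle 0: W0.I0
cycle 1: W0.I1
cycle 2: W1.I0
cycle 3: W1.I1
cycle 4: W1.I2
cycle 5: W0.I2
cycle 6: W1.I3

Answer: 7 cycles, utilization 1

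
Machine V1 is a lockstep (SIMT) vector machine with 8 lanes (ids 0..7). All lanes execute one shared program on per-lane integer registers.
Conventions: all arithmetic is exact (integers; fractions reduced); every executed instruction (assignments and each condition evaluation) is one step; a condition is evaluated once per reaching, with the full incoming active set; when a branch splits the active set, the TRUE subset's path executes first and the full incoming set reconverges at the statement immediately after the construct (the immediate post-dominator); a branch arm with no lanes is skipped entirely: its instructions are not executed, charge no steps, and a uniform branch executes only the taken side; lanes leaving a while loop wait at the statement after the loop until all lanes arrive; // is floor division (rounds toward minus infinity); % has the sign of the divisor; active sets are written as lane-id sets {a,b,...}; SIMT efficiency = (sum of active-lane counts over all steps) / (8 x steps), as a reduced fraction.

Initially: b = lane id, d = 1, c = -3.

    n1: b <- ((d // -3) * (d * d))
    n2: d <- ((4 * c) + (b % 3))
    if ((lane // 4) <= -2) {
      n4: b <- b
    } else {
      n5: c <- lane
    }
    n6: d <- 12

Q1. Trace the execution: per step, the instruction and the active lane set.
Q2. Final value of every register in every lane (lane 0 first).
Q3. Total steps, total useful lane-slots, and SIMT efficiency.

step 0: b <- ((d // -3) * (d * d))   {0,1,2,3,4,5,6,7}
step 1: d <- ((4 * c) + (b % 3))     {0,1,2,3,4,5,6,7}
step 2: eval ((lane // 4) <= -2)     {0,1,2,3,4,5,6,7}
step 3: c <- lane                    {0,1,2,3,4,5,6,7}
step 4: d <- 12                      {0,1,2,3,4,5,6,7}

Answer: 5 steps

b: -1,-1,-1,-1,-1,-1,-1,-1
d: 12,12,12,12,12,12,12,12
c: 0,1,2,3,4,5,6,7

steps = 5; useful = 40; efficiency = 40/40 = 1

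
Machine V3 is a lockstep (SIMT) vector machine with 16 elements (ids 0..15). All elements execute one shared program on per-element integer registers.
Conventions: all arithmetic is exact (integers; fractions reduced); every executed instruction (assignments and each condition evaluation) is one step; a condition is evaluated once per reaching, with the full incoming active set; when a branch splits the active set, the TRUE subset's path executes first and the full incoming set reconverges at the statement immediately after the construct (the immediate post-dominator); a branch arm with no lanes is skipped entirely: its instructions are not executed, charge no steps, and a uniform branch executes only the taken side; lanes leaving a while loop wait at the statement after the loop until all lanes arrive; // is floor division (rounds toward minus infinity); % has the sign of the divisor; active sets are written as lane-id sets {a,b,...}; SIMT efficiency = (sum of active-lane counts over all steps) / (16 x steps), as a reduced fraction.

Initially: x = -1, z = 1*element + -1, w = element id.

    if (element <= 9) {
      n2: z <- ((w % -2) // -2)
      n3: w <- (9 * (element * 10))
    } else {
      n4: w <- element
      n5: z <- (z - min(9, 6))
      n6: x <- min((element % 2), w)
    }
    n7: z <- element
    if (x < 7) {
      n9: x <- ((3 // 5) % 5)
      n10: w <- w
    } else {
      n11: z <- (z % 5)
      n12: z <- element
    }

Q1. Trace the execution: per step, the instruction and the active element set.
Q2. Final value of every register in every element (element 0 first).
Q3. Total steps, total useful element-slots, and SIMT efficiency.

step 0: eval (element <= 9)          {0,1,2,3,4,5,6,7,8,9,10,11,12,13,14,15}
step 1: z <- ((w % -2) // -2)        {0,1,2,3,4,5,6,7,8,9}
step 2: w <- (9 * (element * 10))    {0,1,2,3,4,5,6,7,8,9}
step 3: w <- element                 {10,11,12,13,14,15}
step 4: z <- (z - min(9, 6))         {10,11,12,13,14,15}
step 5: x <- min((element % 2), w)   {10,11,12,13,14,15}
step 6: z <- element                 {0,1,2,3,4,5,6,7,8,9,10,11,12,13,14,15}
step 7: eval (x < 7)                 {0,1,2,3,4,5,6,7,8,9,10,11,12,13,14,15}
step 8: x <- ((3 // 5) % 5)          {0,1,2,3,4,5,6,7,8,9,10,11,12,13,14,15}
step 9: w <- w                       {0,1,2,3,4,5,6,7,8,9,10,11,12,13,14,15}

Answer: 10 steps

x: 0,0,0,0,0,0,0,0,0,0,0,0,0,0,0,0
z: 0,1,2,3,4,5,6,7,8,9,10,11,12,13,14,15
w: 0,90,180,270,360,450,540,630,720,810,10,11,12,13,14,15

steps = 10; useful = 118; efficiency = 118/160 = 59/80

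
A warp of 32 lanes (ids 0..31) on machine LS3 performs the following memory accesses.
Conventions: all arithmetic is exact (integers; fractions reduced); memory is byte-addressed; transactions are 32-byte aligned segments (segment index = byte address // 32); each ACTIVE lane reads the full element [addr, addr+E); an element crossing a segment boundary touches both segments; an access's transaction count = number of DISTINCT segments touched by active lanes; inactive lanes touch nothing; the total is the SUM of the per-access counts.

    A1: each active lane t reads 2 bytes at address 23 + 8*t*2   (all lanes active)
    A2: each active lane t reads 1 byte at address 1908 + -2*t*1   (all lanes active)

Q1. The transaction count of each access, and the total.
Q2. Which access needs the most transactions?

A1: 17 transactions
A2: 3 transactions

Answer: 17,3; total 20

Answer: A1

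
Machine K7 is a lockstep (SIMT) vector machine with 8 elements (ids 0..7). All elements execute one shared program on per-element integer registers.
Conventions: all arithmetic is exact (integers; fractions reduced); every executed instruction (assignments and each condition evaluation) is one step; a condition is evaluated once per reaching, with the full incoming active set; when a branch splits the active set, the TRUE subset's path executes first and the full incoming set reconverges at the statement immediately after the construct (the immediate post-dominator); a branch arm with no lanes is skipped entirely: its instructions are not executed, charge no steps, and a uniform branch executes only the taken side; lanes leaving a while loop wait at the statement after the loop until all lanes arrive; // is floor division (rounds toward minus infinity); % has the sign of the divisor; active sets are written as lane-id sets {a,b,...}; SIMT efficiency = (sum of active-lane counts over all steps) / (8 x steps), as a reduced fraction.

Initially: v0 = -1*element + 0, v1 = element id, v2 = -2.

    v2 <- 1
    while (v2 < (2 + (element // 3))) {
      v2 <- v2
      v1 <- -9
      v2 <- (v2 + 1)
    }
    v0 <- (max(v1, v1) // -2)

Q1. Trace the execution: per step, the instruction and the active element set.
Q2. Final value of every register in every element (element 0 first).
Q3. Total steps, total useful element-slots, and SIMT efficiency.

step 0: v2 <- 1                      {0,1,2,3,4,5,6,7}
step 1: eval (v2 < (2 + (element // 3))) {0,1,2,3,4,5,6,7}
step 2: v2 <- v2                     {0,1,2,3,4,5,6,7}
step 3: v1 <- -9                     {0,1,2,3,4,5,6,7}
step 4: v2 <- (v2 + 1)               {0,1,2,3,4,5,6,7}
step 5: eval (v2 < (2 + (element // 3))) {0,1,2,3,4,5,6,7}
step 6: v2 <- v2                     {3,4,5,6,7}
step 7: v1 <- -9                     {3,4,5,6,7}
step 8: v2 <- (v2 + 1)               {3,4,5,6,7}
step 9: eval (v2 < (2 + (element // 3))) {3,4,5,6,7}
step 10: v2 <- v2                     {6,7}
step 11: v1 <- -9                     {6,7}
step 12: v2 <- (v2 + 1)               {6,7}
step 13: eval (v2 < (2 + (element // 3))) {6,7}
step 14: v0 <- (max(v1, v1) // -2)    {0,1,2,3,4,5,6,7}

Answer: 15 steps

v0: 4,4,4,4,4,4,4,4
v1: -9,-9,-9,-9,-9,-9,-9,-9
v2: 2,2,2,3,3,3,4,4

steps = 15; useful = 84; efficiency = 84/120 = 7/10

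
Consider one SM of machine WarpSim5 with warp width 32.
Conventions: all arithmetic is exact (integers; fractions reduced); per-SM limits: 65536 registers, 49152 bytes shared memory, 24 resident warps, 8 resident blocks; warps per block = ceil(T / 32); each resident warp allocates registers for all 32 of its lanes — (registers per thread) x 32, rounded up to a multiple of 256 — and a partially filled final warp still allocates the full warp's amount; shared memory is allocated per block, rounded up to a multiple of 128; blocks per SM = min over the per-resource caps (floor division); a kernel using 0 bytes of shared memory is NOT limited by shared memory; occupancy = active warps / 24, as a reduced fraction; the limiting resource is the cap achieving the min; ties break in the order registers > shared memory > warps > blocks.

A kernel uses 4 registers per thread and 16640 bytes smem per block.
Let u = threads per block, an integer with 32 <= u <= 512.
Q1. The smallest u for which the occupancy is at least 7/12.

Answer: u = 193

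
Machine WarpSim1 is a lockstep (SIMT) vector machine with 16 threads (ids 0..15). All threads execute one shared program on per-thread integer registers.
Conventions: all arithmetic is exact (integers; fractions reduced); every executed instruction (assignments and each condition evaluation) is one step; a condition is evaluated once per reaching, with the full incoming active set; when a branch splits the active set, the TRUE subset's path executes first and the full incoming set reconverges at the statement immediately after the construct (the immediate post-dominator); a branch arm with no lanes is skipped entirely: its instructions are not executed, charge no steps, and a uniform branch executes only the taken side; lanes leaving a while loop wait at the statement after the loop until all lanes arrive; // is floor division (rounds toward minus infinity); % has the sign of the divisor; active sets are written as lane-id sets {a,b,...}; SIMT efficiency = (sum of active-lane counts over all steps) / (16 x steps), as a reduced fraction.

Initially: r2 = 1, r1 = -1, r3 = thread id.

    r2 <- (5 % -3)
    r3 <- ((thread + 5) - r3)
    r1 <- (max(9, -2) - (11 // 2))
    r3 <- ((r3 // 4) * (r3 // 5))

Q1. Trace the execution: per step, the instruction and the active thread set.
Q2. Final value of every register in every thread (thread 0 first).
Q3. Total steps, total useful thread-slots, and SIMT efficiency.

step 0: r2 <- (5 % -3)               {0,1,2,3,4,5,6,7,8,9,10,11,12,13,14,15}
step 1: r3 <- ((thread + 5) - r3)    {0,1,2,3,4,5,6,7,8,9,10,11,12,13,14,15}
step 2: r1 <- (max(9, -2) - (11 // 2)) {0,1,2,3,4,5,6,7,8,9,10,11,12,13,14,15}
step 3: r3 <- ((r3 // 4) * (r3 // 5)) {0,1,2,3,4,5,6,7,8,9,10,11,12,13,14,15}

Answer: 4 steps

r2: -1,-1,-1,-1,-1,-1,-1,-1,-1,-1,-1,-1,-1,-1,-1,-1
r1: 4,4,4,4,4,4,4,4,4,4,4,4,4,4,4,4
r3: 1,1,1,1,1,1,1,1,1,1,1,1,1,1,1,1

steps = 4; useful = 64; efficiency = 64/64 = 1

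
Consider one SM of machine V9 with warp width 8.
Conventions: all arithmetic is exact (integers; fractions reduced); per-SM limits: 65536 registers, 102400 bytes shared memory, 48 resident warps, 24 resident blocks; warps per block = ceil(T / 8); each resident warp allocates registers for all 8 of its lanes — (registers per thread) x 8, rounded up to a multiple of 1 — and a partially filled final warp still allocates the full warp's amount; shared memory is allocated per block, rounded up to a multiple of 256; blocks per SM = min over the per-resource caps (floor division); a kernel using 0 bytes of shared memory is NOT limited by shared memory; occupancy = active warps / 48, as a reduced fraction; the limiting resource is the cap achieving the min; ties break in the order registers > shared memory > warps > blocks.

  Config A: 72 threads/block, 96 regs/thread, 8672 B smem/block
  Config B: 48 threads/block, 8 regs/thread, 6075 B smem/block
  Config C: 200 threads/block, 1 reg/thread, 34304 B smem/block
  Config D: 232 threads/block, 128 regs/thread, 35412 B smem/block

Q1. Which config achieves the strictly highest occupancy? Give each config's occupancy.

occupancies: A 15/16, B 1, C 25/48, D 29/48

Answer: B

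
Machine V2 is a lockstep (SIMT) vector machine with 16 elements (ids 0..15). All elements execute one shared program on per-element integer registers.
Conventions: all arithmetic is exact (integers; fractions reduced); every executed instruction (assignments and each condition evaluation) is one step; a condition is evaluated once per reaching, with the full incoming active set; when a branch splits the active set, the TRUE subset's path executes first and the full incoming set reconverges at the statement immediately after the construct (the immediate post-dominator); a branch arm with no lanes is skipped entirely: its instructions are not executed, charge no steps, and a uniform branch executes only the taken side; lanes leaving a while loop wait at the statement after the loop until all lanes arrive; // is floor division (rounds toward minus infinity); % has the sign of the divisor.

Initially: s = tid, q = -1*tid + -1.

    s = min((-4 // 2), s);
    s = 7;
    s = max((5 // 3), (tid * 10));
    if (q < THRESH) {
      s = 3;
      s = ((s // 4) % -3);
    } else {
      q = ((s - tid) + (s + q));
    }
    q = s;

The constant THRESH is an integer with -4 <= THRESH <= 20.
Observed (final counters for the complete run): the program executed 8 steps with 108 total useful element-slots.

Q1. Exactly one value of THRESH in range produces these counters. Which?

Answer: THRESH = -4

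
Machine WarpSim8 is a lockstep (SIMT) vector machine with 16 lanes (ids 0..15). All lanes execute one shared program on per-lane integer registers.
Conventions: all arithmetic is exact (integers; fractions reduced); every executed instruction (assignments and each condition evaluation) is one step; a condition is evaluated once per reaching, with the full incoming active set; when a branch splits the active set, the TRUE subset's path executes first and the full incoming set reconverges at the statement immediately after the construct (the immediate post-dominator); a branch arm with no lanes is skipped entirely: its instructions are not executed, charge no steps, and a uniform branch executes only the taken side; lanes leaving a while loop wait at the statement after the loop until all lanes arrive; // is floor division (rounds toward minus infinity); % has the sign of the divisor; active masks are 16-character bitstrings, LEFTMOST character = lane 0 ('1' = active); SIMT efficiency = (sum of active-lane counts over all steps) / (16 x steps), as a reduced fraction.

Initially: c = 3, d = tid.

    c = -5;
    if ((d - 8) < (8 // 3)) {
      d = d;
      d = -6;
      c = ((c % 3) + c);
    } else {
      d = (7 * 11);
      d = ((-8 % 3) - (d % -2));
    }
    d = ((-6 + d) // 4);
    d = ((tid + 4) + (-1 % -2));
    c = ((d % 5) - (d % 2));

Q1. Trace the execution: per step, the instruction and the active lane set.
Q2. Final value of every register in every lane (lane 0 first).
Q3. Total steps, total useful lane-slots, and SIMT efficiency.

step 0: c <- -5                      1111111111111111
step 1: eval ((d - 8) < (8 // 3))    1111111111111111
step 2: d <- d                       1111111111000000
step 3: d <- -6                      1111111111000000
step 4: c <- ((c % 3) + c)           1111111111000000
step 5: d <- (7 * 11)                0000000000111111
step 6: d <- ((-8 % 3) - (d % -2))   0000000000111111
step 7: d <- ((-6 + d) // 4)         1111111111111111
step 8: d <- ((tid + 4) + (-1 % -2)) 1111111111111111
step 9: c <- ((d % 5) - (d % 2))     1111111111111111

Answer: 10 steps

c: 2,4,-1,1,1,3,3,0,0,2,2,4,-1,1,1,3
d: 3,4,5,6,7,8,9,10,11,12,13,14,15,16,17,18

steps = 10; useful = 122; efficiency = 122/160 = 61/80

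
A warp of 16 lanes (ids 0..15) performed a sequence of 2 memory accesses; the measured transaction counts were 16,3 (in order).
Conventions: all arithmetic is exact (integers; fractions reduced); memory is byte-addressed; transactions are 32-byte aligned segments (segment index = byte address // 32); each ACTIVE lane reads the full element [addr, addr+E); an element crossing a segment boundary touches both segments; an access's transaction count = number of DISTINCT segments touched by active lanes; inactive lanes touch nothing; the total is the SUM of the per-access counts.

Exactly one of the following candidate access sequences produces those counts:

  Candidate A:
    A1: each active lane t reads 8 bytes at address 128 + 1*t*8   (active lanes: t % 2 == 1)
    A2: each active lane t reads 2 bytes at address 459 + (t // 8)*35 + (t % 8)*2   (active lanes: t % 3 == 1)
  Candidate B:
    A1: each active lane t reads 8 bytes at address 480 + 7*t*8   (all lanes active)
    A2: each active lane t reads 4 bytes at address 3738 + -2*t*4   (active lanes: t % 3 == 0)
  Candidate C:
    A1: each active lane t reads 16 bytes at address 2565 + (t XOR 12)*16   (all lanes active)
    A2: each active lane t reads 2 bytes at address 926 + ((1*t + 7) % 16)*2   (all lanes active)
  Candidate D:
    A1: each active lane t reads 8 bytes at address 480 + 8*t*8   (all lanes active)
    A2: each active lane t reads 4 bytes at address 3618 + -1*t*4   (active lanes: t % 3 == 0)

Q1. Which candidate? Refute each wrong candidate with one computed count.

A: A1 gives 4 transactions, not 16
B: A2 gives 4 transactions, not 3
C: A1 gives 9 transactions, not 16
D: all counts match (16,3)

Answer: D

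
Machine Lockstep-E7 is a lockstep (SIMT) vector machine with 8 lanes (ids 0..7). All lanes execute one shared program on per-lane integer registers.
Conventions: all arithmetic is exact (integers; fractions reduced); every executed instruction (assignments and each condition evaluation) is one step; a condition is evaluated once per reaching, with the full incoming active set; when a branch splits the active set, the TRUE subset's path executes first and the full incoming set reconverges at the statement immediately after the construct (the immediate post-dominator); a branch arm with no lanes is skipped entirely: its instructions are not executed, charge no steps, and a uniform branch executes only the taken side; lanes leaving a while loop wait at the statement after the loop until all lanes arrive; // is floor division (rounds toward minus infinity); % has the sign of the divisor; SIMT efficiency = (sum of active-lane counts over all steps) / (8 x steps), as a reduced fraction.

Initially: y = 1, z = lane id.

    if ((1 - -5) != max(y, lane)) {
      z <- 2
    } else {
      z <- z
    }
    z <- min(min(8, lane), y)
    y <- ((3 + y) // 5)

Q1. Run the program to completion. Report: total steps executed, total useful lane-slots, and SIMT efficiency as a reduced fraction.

Answer: 5 steps, 32 useful, 4/5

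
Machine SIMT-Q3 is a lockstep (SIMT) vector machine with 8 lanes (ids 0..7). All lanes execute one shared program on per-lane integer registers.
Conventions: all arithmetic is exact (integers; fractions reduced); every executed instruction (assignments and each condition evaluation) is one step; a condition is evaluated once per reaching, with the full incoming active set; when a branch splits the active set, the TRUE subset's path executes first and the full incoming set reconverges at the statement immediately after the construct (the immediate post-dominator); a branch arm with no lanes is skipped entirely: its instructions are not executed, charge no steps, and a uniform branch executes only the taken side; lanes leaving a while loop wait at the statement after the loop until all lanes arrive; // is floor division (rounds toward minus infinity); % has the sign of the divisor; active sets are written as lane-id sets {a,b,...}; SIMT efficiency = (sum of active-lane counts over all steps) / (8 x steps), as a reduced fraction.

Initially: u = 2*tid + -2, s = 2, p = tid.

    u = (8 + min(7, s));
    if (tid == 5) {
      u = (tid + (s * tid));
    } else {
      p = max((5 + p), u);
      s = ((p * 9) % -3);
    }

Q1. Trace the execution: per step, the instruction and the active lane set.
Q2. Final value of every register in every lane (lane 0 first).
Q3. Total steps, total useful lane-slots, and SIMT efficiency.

step 0: u <- (8 + min(7, s))         {0,1,2,3,4,5,6,7}
step 1: eval (tid == 5)              {0,1,2,3,4,5,6,7}
step 2: u <- (tid + (s * tid))       {5}
step 3: p <- max((5 + p), u)         {0,1,2,3,4,6,7}
step 4: s <- ((p * 9) % -3)          {0,1,2,3,4,6,7}

Answer: 5 steps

u: 10,10,10,10,10,15,10,10
s: 0,0,0,0,0,2,0,0
p: 10,10,10,10,10,5,11,12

steps = 5; useful = 31; efficiency = 31/40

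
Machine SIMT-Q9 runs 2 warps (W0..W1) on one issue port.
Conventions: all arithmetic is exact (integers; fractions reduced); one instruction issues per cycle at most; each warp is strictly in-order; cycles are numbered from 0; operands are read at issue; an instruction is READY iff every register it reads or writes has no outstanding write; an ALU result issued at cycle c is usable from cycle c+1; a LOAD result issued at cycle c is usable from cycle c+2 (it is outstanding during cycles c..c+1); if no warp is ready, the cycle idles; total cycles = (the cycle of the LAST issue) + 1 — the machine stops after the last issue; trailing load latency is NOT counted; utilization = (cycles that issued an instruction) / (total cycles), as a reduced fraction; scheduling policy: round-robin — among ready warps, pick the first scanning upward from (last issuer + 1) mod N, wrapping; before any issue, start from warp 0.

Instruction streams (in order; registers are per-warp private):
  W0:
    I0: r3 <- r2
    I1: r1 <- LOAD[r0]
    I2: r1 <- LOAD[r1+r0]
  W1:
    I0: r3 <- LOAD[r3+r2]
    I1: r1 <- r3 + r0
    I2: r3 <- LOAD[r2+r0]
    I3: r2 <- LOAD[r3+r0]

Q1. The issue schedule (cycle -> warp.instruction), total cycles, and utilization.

cycle 0: W0.I0
cycle 1: W1.I0
cycle 2: W0.I1
cycle 3: W1.I1
cycle 4: W0.I2
cycle 5: W1.I2
cycle 6: idle
cycle 7: W1.I3

Answer: 8 cycles, utilization 7/8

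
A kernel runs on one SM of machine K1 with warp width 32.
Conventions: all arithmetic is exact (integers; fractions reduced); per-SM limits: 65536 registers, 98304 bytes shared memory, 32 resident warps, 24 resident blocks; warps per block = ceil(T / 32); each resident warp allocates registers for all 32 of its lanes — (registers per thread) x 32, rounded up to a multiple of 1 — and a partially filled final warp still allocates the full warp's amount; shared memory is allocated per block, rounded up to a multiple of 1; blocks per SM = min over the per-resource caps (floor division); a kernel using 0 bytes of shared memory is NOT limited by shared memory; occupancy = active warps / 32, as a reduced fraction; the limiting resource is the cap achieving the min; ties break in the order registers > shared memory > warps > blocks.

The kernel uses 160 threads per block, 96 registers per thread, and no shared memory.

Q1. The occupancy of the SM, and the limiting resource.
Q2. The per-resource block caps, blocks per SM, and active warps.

Answer: occupancy 5/8, limited by registers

registers: 4 blocks
shared memory: no limit (kernel uses none)
warps: 6 blocks
blocks: 24 blocks

Answer: 4 blocks, 20 active warps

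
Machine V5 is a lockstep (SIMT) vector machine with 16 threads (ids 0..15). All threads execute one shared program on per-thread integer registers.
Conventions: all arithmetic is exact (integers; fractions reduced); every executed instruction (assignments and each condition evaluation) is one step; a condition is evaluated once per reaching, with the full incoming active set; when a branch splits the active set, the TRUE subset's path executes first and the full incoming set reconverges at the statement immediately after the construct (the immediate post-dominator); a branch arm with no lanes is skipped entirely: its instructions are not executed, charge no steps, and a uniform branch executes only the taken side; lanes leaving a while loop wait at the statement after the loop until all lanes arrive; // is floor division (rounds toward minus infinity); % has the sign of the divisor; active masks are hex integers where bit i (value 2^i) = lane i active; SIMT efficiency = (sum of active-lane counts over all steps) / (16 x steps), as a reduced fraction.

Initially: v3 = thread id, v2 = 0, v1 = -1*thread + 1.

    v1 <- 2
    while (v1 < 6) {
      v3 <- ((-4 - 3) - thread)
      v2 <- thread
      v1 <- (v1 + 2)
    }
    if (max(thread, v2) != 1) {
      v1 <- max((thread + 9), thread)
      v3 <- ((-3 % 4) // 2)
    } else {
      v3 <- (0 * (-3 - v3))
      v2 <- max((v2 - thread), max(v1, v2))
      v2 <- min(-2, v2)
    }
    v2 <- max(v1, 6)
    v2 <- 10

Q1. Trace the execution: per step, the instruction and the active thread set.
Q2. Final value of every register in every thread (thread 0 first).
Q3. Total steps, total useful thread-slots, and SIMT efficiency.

step 0: v1 <- 2                      0xffff
step 1: eval (v1 < 6)                0xffff
step 2: v3 <- ((-4 - 3) - thread)    0xffff
step 3: v2 <- thread                 0xffff
step 4: v1 <- (v1 + 2)               0xffff
step 5: eval (v1 < 6)                0xffff
step 6: v3 <- ((-4 - 3) - thread)    0xffff
step 7: v2 <- thread                 0xffff
step 8: v1 <- (v1 + 2)               0xffff
step 9: eval (v1 < 6)                0xffff
step 10: eval (max(thread, v2) != 1)  0xffff
step 11: v1 <- max((thread + 9), thread) 0xfffd
step 12: v3 <- ((-3 % 4) // 2)        0xfffd
step 13: v3 <- (0 * (-3 - v3))        0x0002
step 14: v2 <- max((v2 - thread), max(v1, v2)) 0x0002
step 15: v2 <- min(-2, v2)            0x0002
step 16: v2 <- max(v1, 6)             0xffff
step 17: v2 <- 10                     0xffff

Answer: 18 steps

v3: 0,0,0,0,0,0,0,0,0,0,0,0,0,0,0,0
v2: 10,10,10,10,10,10,10,10,10,10,10,10,10,10,10,10
v1: 9,6,11,12,13,14,15,16,17,18,19,20,21,22,23,24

steps = 18; useful = 241; efficiency = 241/288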